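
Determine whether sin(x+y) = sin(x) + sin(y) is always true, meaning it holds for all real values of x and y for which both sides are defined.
Claim: sin(x+y) = sin(x) + sin(y).
Test a specific point where both sides are defined: x = π, y = 2π/3.
LHS = sin(x+y) ≈ -0.8660
RHS = sin(x) + sin(y) ≈ 0.8660
Since -0.8660 ≠ 0.8660, the equation fails at this point, so it cannot hold for all real values of x and y for which both sides are defined.
The correct expansion is sin(x+y) = sin(x)cos(y) + cos(x)sin(y); sine is not additive.

Conclusion: No, this is NOT an identity.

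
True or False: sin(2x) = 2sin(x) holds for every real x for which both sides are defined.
False.

Claim: sin(2x) = 2sin(x).
Test a specific point where both sides are defined: x = -π/6.
LHS = sin(2x) ≈ -0.8660
RHS = 2sin(x) ≈ -1.0000
Since -0.8660 ≠ -1.0000, the equation fails at this point, so it cannot hold for every real x for which both sides are defined.
The correct double-angle formula is sin(2x) = 2sin(x)cos(x).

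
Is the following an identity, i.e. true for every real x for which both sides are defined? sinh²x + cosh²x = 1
Claim: sinh²x + cosh²x = 1.
Test a specific point where both sides are defined: x = -3.
LHS = sinh²x + cosh²x ≈ 201.7156
RHS = 1 ≈ 1.0000
Since 201.7156 ≠ 1.0000, the equation fails at this point, so it cannot hold for every real x for which both sides are defined.
The correct hyperbolic identity is cosh²x - sinh²x = 1 (a difference); the sum sinh²x + cosh²x equals cosh(2x).

Conclusion: No, this is NOT an identity.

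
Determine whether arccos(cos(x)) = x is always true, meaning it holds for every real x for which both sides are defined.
No, this is NOT an identity.

Claim: arccos(cos(x)) = x.
Test a specific point where both sides are defined: x = -π/6.
LHS = arccos(cos(x)) ≈ 0.5236
RHS = x ≈ -0.5236
Since 0.5236 ≠ -0.5236, the equation fails at this point, so it cannot hold for every real x for which both sides are defined.
arccos only returns values in [0, π], so arccos(cos(x)) = x holds only for x in that interval, not for all real x.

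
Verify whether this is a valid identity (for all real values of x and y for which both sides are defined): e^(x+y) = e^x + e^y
Claim: e^(x+y) = e^x + e^y.
Test a specific point where both sides are defined: x = 2, y = 3.
LHS = e^(x+y) ≈ 148.4132
RHS = e^x + e^y ≈ 27.4746
Since 148.4132 ≠ 27.4746, the equation fails at this point, so it cannot hold for all real values of x and y for which both sides are defined.
The correct rule is e^(x+y) = e^x · e^y (a product, not a sum).

Conclusion: No, this is NOT an identity.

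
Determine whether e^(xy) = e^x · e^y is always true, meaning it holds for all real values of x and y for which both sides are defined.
Claim: e^(xy) = e^x · e^y.
Test a specific point where both sides are defined: x = 1, y = -1.
LHS = e^(xy) ≈ 0.3679
RHS = e^x · e^y ≈ 1.0000
Since 0.3679 ≠ 1.0000, the equation fails at this point, so it cannot hold for all real values of x and y for which both sides are defined.
e^x · e^y = e^(x+y), not e^(xy).

Conclusion: No, this is NOT an identity.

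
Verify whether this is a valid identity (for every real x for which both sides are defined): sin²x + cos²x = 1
Yes, this is an identity.

Claim: sin²x + cos²x = 1.
Reasoning: The point (cos x, sin x) lies on the unit circle X² + Y² = 1, so cos²x + sin²x = 1 for every real x.
So the two sides agree for every real x for which both sides are defined.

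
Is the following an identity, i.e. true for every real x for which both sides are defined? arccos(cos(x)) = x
No, this is NOT an identity.

Claim: arccos(cos(x)) = x.
Test a specific point where both sides are defined: x = -π/4.
LHS = arccos(cos(x)) ≈ 0.7854
RHS = x ≈ -0.7854
Since 0.7854 ≠ -0.7854, the equation fails at this point, so it cannot hold for every real x for which both sides are defined.
arccos only returns values in [0, π], so arccos(cos(x)) = x holds only for x in that interval, not for all real x.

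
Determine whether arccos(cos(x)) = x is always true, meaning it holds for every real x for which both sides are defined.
No, this is NOT an identity.

Claim: arccos(cos(x)) = x.
Test a specific point where both sides are defined: x = -π/4.
LHS = arccos(cos(x)) ≈ 0.7854
RHS = x ≈ -0.7854
Since 0.7854 ≠ -0.7854, the equation fails at this point, so it cannot hold for every real x for which both sides are defined.
arccos only returns values in [0, π], so arccos(cos(x)) = x holds only for x in that interval, not for all real x.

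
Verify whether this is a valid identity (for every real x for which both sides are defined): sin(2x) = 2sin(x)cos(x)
Claim: sin(2x) = 2sin(x)cos(x).
Reasoning: Put y = x in the addition formula sin(x+y) = sin(x)cos(y) + cos(x)sin(y): sin(2x) = sin(x)cos(x) + cos(x)sin(x) = 2sin(x)cos(x).
So the two sides agree for every real x for which both sides are defined.

Conclusion: Yes, this is an identity.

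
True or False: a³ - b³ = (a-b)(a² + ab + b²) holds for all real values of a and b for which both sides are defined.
Claim: a³ - b³ = (a-b)(a² + ab + b²).
Reasoning: Expand the right side: (a-b)(a² + ab + b²) = a³ + a²b + ab² - a²b - ab² - b³ = a³ - b³ (the middle terms cancel in pairs).
So the two sides agree for all real values of a and b for which both sides are defined.

Conclusion: True.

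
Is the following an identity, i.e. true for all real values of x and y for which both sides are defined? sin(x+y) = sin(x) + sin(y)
Claim: sin(x+y) = sin(x) + sin(y).
Test a specific point where both sides are defined: x = -π/4, y = π/6.
LHS = sin(x+y) ≈ -0.2588
RHS = sin(x) + sin(y) ≈ -0.2071
Since -0.2588 ≠ -0.2071, the equation fails at this point, so it cannot hold for all real values of x and y for which both sides are defined.
The correct expansion is sin(x+y) = sin(x)cos(y) + cos(x)sin(y); sine is not additive.

Conclusion: No, this is NOT an identity.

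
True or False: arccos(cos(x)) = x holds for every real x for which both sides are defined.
False.

Claim: arccos(cos(x)) = x.
Test a specific point where both sides are defined: x = -π/2.
LHS = arccos(cos(x)) ≈ 1.5708
RHS = x ≈ -1.5708
Since 1.5708 ≠ -1.5708, the equation fails at this point, so it cannot hold for every real x for which both sides are defined.
arccos only returns values in [0, π], so arccos(cos(x)) = x holds only for x in that interval, not for all real x.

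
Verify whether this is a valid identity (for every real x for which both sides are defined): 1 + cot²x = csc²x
Yes, this is an identity.

Claim: 1 + cot²x = csc²x.
Reasoning: Start from sin²x + cos²x = 1 and divide every term by sin²x (allowed wherever cot x and csc x are defined): 1 + cot²x = 1/sin²x = csc²x.
So the two sides agree for every real x for which both sides are defined.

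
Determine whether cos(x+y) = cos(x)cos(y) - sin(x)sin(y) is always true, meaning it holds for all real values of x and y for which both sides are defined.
Claim: cos(x+y) = cos(x)cos(y) - sin(x)sin(y).
Reasoning: By Euler's formula e^(i(x+y)) = e^(ix)·e^(iy) = (cos x + i·sin x)(cos y + i·sin y). The real part of the left side is cos(x+y); the real part of the product is cos(x)cos(y) - sin(x)sin(y) (since i·i = -1).
So the two sides agree for all real values of x and y for which both sides are defined.

Conclusion: Yes, this is an identity.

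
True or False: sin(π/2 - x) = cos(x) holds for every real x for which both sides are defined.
True.

Claim: sin(π/2 - x) = cos(x).
Reasoning: Use sin(u - v) = sin(u)cos(v) - cos(u)sin(v) with u = π/2, v = x: sin(π/2)cos(x) - cos(π/2)sin(x) = 1·cos(x) - 0·sin(x) = cos(x).
So the two sides agree for every real x for which both sides are defined.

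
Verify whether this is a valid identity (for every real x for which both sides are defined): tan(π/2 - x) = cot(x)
Yes, this is an identity.

Claim: tan(π/2 - x) = cot(x).
Reasoning: tan(π/2 - x) = sin(π/2 - x)/cos(π/2 - x) = cos(x)/sin(x) = cot(x), using the cofunction identities sin(π/2 - x) = cos(x) and cos(π/2 - x) = sin(x).
So the two sides agree for every real x for which both sides are defined.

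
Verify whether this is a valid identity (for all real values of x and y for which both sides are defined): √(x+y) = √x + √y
No, this is NOT an identity.

Claim: √(x+y) = √x + √y.
Test a specific point where both sides are defined: x = 3, y = 3.
LHS = √(x+y) ≈ 2.4495
RHS = √x + √y ≈ 3.4641
Since 2.4495 ≠ 3.4641, the equation fails at this point, so it cannot hold for all real values of x and y for which both sides are defined.
Squaring the right side gives x + 2√(xy) + y, not x + y.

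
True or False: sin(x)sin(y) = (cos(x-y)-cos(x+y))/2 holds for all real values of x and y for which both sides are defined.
Claim: sin(x)sin(y) = (cos(x-y)-cos(x+y))/2.
Reasoning: cos(x-y) = cos(x)cos(y) + sin(x)sin(y) and cos(x+y) = cos(x)cos(y) - sin(x)sin(y). Subtracting, cos(x-y) - cos(x+y) = 2sin(x)sin(y); divide by 2.
So the two sides agree for all real values of x and y for which both sides are defined.

Conclusion: True.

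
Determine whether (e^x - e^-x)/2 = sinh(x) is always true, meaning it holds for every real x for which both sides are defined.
Claim: (e^x - e^-x)/2 = sinh(x).
Reasoning: This is exactly the definition of the hyperbolic sine: sinh(x) := (e^x - e^-x)/2.
So the two sides agree for every real x for which both sides are defined.

Conclusion: Yes, this is an identity.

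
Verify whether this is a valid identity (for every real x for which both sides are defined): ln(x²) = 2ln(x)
Yes, this is an identity.

Claim: ln(x²) = 2ln(x).
Reasoning: The right side requires x > 0. For x > 0, x² = (e^(ln x))² = e^(2ln x), so ln(x²) = 2ln(x). (For x < 0 the right side is undefined, so those values are outside the claim.)
So the two sides agree for every real x for which both sides are defined.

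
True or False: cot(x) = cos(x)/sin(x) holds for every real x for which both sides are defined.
Claim: cot(x) = cos(x)/sin(x).
Reasoning: cot(x) is defined as 1/tan(x) = 1/(sin(x)/cos(x)) = cos(x)/sin(x), wherever sin(x) ≠ 0.
So the two sides agree for every real x for which both sides are defined.

Conclusion: True.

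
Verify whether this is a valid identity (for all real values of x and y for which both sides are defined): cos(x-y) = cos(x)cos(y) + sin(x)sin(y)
Claim: cos(x-y) = cos(x)cos(y) + sin(x)sin(y).
Reasoning: Replace y by -y in cos(x+y) = cos(x)cos(y) - sin(x)sin(y) and use cos(-y) = cos(y), sin(-y) = -sin(y): cos(x-y) = cos(x)cos(y) + sin(x)sin(y).
So the two sides agree for all real values of x and y for which both sides are defined.

Conclusion: Yes, this is an identity.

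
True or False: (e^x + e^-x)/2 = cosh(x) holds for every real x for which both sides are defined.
Claim: (e^x + e^-x)/2 = cosh(x).
Reasoning: This is exactly the definition of the hyperbolic cosine: cosh(x) := (e^x + e^-x)/2.
So the two sides agree for every real x for which both sides are defined.

Conclusion: True.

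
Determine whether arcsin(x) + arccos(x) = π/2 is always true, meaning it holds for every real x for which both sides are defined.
Yes, this is an identity.

Claim: arcsin(x) + arccos(x) = π/2.
Reasoning: Both sides are defined for -1 ≤ x ≤ 1. Let θ = arcsin(x), so sin θ = x and θ ∈ [-π/2, π/2]. Then cos(π/2 - θ) = sin θ = x and π/2 - θ ∈ [0, π], which is exactly the range of arccos, so arccos(x) = π/2 - θ. Adding: arcsin(x) + arccos(x) = θ + (π/2 - θ) = π/2.
So the two sides agree for every real x for which both sides are defined.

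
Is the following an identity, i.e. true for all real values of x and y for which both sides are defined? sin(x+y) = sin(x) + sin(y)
No, this is NOT an identity.

Claim: sin(x+y) = sin(x) + sin(y).
Test a specific point where both sides are defined: x = -π/4, y = π/6.
LHS = sin(x+y) ≈ -0.2588
RHS = sin(x) + sin(y) ≈ -0.2071
Since -0.2588 ≠ -0.2071, the equation fails at this point, so it cannot hold for all real values of x and y for which both sides are defined.
The correct expansion is sin(x+y) = sin(x)cos(y) + cos(x)sin(y); sine is not additive.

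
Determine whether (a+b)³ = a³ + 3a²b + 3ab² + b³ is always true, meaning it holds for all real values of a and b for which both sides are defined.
Yes, this is an identity.

Claim: (a+b)³ = a³ + 3a²b + 3ab² + b³.
Reasoning: (a+b)³ = (a+b)(a+b)² = (a+b)(a² + 2ab + b²) = a³ + 2a²b + ab² + a²b + 2ab² + b³ = a³ + 3a²b + 3ab² + b³.
So the two sides agree for all real values of a and b for which both sides are defined.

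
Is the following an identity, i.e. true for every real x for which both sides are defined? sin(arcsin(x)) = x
Claim: sin(arcsin(x)) = x.
Reasoning: For -1 ≤ x ≤ 1 (where arcsin is defined), arcsin(x) is by definition an angle whose sine equals x. Taking the sine of that angle returns x. (Note the other order, arcsin(sin x) = x, is NOT an identity.)
So the two sides agree for every real x for which both sides are defined.

Conclusion: Yes, this is an identity.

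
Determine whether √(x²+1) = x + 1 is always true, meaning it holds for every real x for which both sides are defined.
Claim: √(x²+1) = x + 1.
Test a specific point where both sides are defined: x = 3.
LHS = √(x²+1) ≈ 3.1623
RHS = x + 1 ≈ 4.0000
Since 3.1623 ≠ 4.0000, the equation fails at this point, so it cannot hold for every real x for which both sides are defined.
(x+1)² = x² + 2x + 1 ≠ x² + 1 unless x = 0.

Conclusion: No, this is NOT an identity.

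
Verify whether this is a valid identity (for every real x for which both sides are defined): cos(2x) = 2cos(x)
Claim: cos(2x) = 2cos(x).
Test a specific point where both sides are defined: x = 2π/3.
LHS = cos(2x) ≈ -0.5000
RHS = 2cos(x) ≈ -1.0000
Since -0.5000 ≠ -1.0000, the equation fails at this point, so it cannot hold for every real x for which both sides are defined.
The correct double-angle formula is cos(2x) = cos²x - sin²x.

Conclusion: No, this is NOT an identity.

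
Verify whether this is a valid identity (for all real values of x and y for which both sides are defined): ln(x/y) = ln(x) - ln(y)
Claim: ln(x/y) = ln(x) - ln(y).
Reasoning: Both sides are simultaneously defined only when x, y > 0. Write x = e^p, y = e^q. Then x/y = e^(p-q), so ln(x/y) = p - q = ln(x) - ln(y).
So the two sides agree for all real values of x and y for which both sides are defined.

Conclusion: Yes, this is an identity.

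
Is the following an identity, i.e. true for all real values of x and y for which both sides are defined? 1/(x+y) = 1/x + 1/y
No, this is NOT an identity.

Claim: 1/(x+y) = 1/x + 1/y.
Test a specific point where both sides are defined: x = -3, y = 5.
LHS = 1/(x+y) ≈ 0.5000
RHS = 1/x + 1/y ≈ -0.1333
Since 0.5000 ≠ -0.1333, the equation fails at this point, so it cannot hold for all real values of x and y for which both sides are defined.
1/x + 1/y = (x+y)/(xy), which is not 1/(x+y).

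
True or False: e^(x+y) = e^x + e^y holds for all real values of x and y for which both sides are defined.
Claim: e^(x+y) = e^x + e^y.
Test a specific point where both sides are defined: x = -3, y = 1/2.
LHS = e^(x+y) ≈ 0.0821
RHS = e^x + e^y ≈ 1.6985
Since 0.0821 ≠ 1.6985, the equation fails at this point, so it cannot hold for all real values of x and y for which both sides are defined.
The correct rule is e^(x+y) = e^x · e^y (a product, not a sum).

Conclusion: False.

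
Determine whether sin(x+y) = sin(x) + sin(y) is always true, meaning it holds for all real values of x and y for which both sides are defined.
Claim: sin(x+y) = sin(x) + sin(y).
Test a specific point where both sides are defined: x = 3π/4, y = π/6.
LHS = sin(x+y) ≈ 0.2588
RHS = sin(x) + sin(y) ≈ 1.2071
Since 0.2588 ≠ 1.2071, the equation fails at this point, so it cannot hold for all real values of x and y for which both sides are defined.
The correct expansion is sin(x+y) = sin(x)cos(y) + cos(x)sin(y); sine is not additive.

Conclusion: No, this is NOT an identity.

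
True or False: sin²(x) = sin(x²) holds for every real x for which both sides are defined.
False.

Claim: sin²(x) = sin(x²).
Test a specific point where both sides are defined: x = π/6.
LHS = sin²(x) ≈ 0.2500
RHS = sin(x²) ≈ 0.2707
Since 0.2500 ≠ 0.2707, the equation fails at this point, so it cannot hold for every real x for which both sides are defined.
sin²(x) means (sin x)², squaring the output; sin(x²) squares the input. These are different functions.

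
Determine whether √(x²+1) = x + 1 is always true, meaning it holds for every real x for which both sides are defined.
No, this is NOT an identity.

Claim: √(x²+1) = x + 1.
Test a specific point where both sides are defined: x = 2.
LHS = √(x²+1) ≈ 2.2361
RHS = x + 1 ≈ 3.0000
Since 2.2361 ≠ 3.0000, the equation fails at this point, so it cannot hold for every real x for which both sides are defined.
(x+1)² = x² + 2x + 1 ≠ x² + 1 unless x = 0.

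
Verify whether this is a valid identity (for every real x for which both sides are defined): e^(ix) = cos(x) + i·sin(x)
Yes, this is an identity.

Claim: e^(ix) = cos(x) + i·sin(x).
Reasoning: Euler's formula. Expand e^(ix) = Σ (ix)^k / k!. Since i² = -1, the even-k terms are Σ (-1)^m x^(2m)/(2m)! = cos(x) and the odd-k terms are i · Σ (-1)^m x^(2m+1)/(2m+1)! = i·sin(x).
So the two sides agree for every real x for which both sides are defined.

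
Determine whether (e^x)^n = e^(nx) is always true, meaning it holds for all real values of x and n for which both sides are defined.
Claim: (e^x)^n = e^(nx).
Reasoning: e^x is a positive real number, and for a positive base B and real exponent n, B^n = e^(n·ln B). With B = e^x, ln B = x, so (e^x)^n = e^(n·x).
So the two sides agree for all real values of x and n for which both sides are defined.

Conclusion: Yes, this is an identity.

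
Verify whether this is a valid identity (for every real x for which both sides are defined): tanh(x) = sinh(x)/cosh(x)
Claim: tanh(x) = sinh(x)/cosh(x).
Reasoning: tanh(x) is defined as sinh(x)/cosh(x) = (e^x - e^-x)/(e^x + e^-x); cosh(x) ≥ 1 is never zero, so this holds for every real x.
So the two sides agree for every real x for which both sides are defined.

Conclusion: Yes, this is an identity.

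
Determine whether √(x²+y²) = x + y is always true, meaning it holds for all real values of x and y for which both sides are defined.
No, this is NOT an identity.

Claim: √(x²+y²) = x + y.
Test a specific point where both sides are defined: x = 3, y = 5.
LHS = √(x²+y²) ≈ 5.8310
RHS = x + y ≈ 8.0000
Since 5.8310 ≠ 8.0000, the equation fails at this point, so it cannot hold for all real values of x and y for which both sides are defined.
(x+y)² = x² + 2xy + y², not x² + y², so the square root does not split this way.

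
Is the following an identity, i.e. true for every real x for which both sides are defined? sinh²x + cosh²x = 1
No, this is NOT an identity.

Claim: sinh²x + cosh²x = 1.
Test a specific point where both sides are defined: x = 3.
LHS = sinh²x + cosh²x ≈ 201.7156
RHS = 1 ≈ 1.0000
Since 201.7156 ≠ 1.0000, the equation fails at this point, so it cannot hold for every real x for which both sides are defined.
The correct hyperbolic identity is cosh²x - sinh²x = 1 (a difference); the sum sinh²x + cosh²x equals cosh(2x).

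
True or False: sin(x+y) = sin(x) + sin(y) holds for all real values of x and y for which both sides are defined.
Claim: sin(x+y) = sin(x) + sin(y).
Test a specific point where both sides are defined: x = π/3, y = π.
LHS = sin(x+y) ≈ -0.8660
RHS = sin(x) + sin(y) ≈ 0.8660
Since -0.8660 ≠ 0.8660, the equation fails at this point, so it cannot hold for all real values of x and y for which both sides are defined.
The correct expansion is sin(x+y) = sin(x)cos(y) + cos(x)sin(y); sine is not additive.

Conclusion: False.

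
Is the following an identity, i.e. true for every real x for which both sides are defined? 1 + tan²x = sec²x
Yes, this is an identity.

Claim: 1 + tan²x = sec²x.
Reasoning: Start from sin²x + cos²x = 1 and divide every term by cos²x (allowed wherever tan x and sec x are defined): tan²x + 1 = 1/cos²x = sec²x.
So the two sides agree for every real x for which both sides are defined.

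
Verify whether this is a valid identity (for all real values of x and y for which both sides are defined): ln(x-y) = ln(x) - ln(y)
No, this is NOT an identity.

Claim: ln(x-y) = ln(x) - ln(y).
Test a specific point where both sides are defined: x = 4, y = 1/2.
LHS = ln(x-y) ≈ 1.2528
RHS = ln(x) - ln(y) ≈ 2.0794
Since 1.2528 ≠ 2.0794, the equation fails at this point, so it cannot hold for all real values of x and y for which both sides are defined.
ln(x) - ln(y) = ln(x/y), not ln(x-y).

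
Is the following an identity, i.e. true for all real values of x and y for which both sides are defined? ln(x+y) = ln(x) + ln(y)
Claim: ln(x+y) = ln(x) + ln(y).
Test a specific point where both sides are defined: x = 5, y = 3/2.
LHS = ln(x+y) ≈ 1.8718
RHS = ln(x) + ln(y) ≈ 2.0149
Since 1.8718 ≠ 2.0149, the equation fails at this point, so it cannot hold for all real values of x and y for which both sides are defined.
ln(x) + ln(y) = ln(xy), not ln(x+y).

Conclusion: No, this is NOT an identity.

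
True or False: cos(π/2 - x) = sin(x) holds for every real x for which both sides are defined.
Claim: cos(π/2 - x) = sin(x).
Reasoning: Use cos(u - v) = cos(u)cos(v) + sin(u)sin(v) with u = π/2, v = x: cos(π/2)cos(x) + sin(π/2)sin(x) = 0·cos(x) + 1·sin(x) = sin(x).
So the two sides agree for every real x for which both sides are defined.

Conclusion: True.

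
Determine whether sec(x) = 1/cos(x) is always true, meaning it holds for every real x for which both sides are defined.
Claim: sec(x) = 1/cos(x).
Reasoning: sec(x) is by definition the reciprocal of cos(x), wherever cos(x) ≠ 0.
So the two sides agree for every real x for which both sides are defined.

Conclusion: Yes, this is an identity.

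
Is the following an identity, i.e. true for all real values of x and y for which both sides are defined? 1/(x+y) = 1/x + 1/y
Claim: 1/(x+y) = 1/x + 1/y.
Test a specific point where both sides are defined: x = 3, y = 2.
LHS = 1/(x+y) ≈ 0.2000
RHS = 1/x + 1/y ≈ 0.8333
Since 0.2000 ≠ 0.8333, the equation fails at this point, so it cannot hold for all real values of x and y for which both sides are defined.
1/x + 1/y = (x+y)/(xy), which is not 1/(x+y).

Conclusion: No, this is NOT an identity.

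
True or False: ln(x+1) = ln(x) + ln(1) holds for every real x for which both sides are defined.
False.

Claim: ln(x+1) = ln(x) + ln(1).
Test a specific point where both sides are defined: x = 3/2.
LHS = ln(x+1) ≈ 0.9163
RHS = ln(x) + ln(1) ≈ 0.4055
Since 0.9163 ≠ 0.4055, the equation fails at this point, so it cannot hold for every real x for which both sides are defined.
ln(1) = 0, so the right side is just ln(x), which differs from ln(x+1).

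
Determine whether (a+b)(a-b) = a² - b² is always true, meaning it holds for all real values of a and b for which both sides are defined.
Claim: (a+b)(a-b) = a² - b².
Reasoning: Expand: (a+b)(a-b) = a² - ab + ba - b² = a² - b² (the cross terms cancel).
So the two sides agree for all real values of a and b for which both sides are defined.

Conclusion: Yes, this is an identity.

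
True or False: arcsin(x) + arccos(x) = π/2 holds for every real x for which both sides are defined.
True.

Claim: arcsin(x) + arccos(x) = π/2.
Reasoning: Both sides are defined for -1 ≤ x ≤ 1. Let θ = arcsin(x), so sin θ = x and θ ∈ [-π/2, π/2]. Then cos(π/2 - θ) = sin θ = x and π/2 - θ ∈ [0, π], which is exactly the range of arccos, so arccos(x) = π/2 - θ. Adding: arcsin(x) + arccos(x) = θ + (π/2 - θ) = π/2.
So the two sides agree for every real x for which both sides are defined.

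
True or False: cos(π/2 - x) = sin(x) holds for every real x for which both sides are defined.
Claim: cos(π/2 - x) = sin(x).
Reasoning: Use cos(u - v) = cos(u)cos(v) + sin(u)sin(v) with u = π/2, v = x: cos(π/2)cos(x) + sin(π/2)sin(x) = 0·cos(x) + 1·sin(x) = sin(x).
So the two sides agree for every real x for which both sides are defined.

Conclusion: True.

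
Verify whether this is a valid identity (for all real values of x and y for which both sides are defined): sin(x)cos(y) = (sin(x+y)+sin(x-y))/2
Claim: sin(x)cos(y) = (sin(x+y)+sin(x-y))/2.
Reasoning: sin(x+y) = sin(x)cos(y) + cos(x)sin(y) and sin(x-y) = sin(x)cos(y) - cos(x)sin(y). Adding, sin(x+y) + sin(x-y) = 2sin(x)cos(y); divide by 2.
So the two sides agree for all real values of x and y for which both sides are defined.

Conclusion: Yes, this is an identity.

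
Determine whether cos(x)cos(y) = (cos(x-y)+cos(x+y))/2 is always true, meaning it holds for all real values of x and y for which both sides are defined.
Claim: cos(x)cos(y) = (cos(x-y)+cos(x+y))/2.
Reasoning: cos(x-y) = cos(x)cos(y) + sin(x)sin(y) and cos(x+y) = cos(x)cos(y) - sin(x)sin(y). Adding, cos(x-y) + cos(x+y) = 2cos(x)cos(y); divide by 2.
So the two sides agree for all real values of x and y for which both sides are defined.

Conclusion: Yes, this is an identity.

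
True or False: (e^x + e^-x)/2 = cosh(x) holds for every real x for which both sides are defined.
True.

Claim: (e^x + e^-x)/2 = cosh(x).
Reasoning: This is exactly the definition of the hyperbolic cosine: cosh(x) := (e^x + e^-x)/2.
So the two sides agree for every real x for which both sides are defined.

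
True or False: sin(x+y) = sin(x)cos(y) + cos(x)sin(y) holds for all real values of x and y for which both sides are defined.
Claim: sin(x+y) = sin(x)cos(y) + cos(x)sin(y).
Reasoning: By Euler's formula e^(i(x+y)) = e^(ix)·e^(iy) = (cos x + i·sin x)(cos y + i·sin y). The imaginary part of the left side is sin(x+y); the imaginary part of the product is sin(x)cos(y) + cos(x)sin(y).
So the two sides agree for all real values of x and y for which both sides are defined.

Conclusion: True.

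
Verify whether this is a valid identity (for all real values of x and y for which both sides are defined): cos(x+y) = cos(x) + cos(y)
No, this is NOT an identity.

Claim: cos(x+y) = cos(x) + cos(y).
Test a specific point where both sides are defined: x = -π/2, y = π/3.
LHS = cos(x+y) ≈ 0.8660
RHS = cos(x) + cos(y) ≈ 0.5000
Since 0.8660 ≠ 0.5000, the equation fails at this point, so it cannot hold for all real values of x and y for which both sides are defined.
The correct expansion is cos(x+y) = cos(x)cos(y) - sin(x)sin(y); cosine is not additive.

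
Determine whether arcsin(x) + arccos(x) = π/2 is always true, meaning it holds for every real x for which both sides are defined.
Yes, this is an identity.

Claim: arcsin(x) + arccos(x) = π/2.
Reasoning: Both sides are defined for -1 ≤ x ≤ 1. Let θ = arcsin(x), so sin θ = x and θ ∈ [-π/2, π/2]. Then cos(π/2 - θ) = sin θ = x and π/2 - θ ∈ [0, π], which is exactly the range of arccos, so arccos(x) = π/2 - θ. Adding: arcsin(x) + arccos(x) = θ + (π/2 - θ) = π/2.
So the two sides agree for every real x for which both sides are defined.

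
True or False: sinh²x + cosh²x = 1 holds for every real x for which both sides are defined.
Claim: sinh²x + cosh²x = 1.
Test a specific point where both sides are defined: x = 1.
LHS = sinh²x + cosh²x ≈ 3.7622
RHS = 1 ≈ 1.0000
Since 3.7622 ≠ 1.0000, the equation fails at this point, so it cannot hold for every real x for which both sides are defined.
The correct hyperbolic identity is cosh²x - sinh²x = 1 (a difference); the sum sinh²x + cosh²x equals cosh(2x).

Conclusion: False.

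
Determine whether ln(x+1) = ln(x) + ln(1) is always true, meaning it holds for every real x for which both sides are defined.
No, this is NOT an identity.

Claim: ln(x+1) = ln(x) + ln(1).
Test a specific point where both sides are defined: x = 3/2.
LHS = ln(x+1) ≈ 0.9163
RHS = ln(x) + ln(1) ≈ 0.4055
Since 0.9163 ≠ 0.4055, the equation fails at this point, so it cannot hold for every real x for which both sides are defined.
ln(1) = 0, so the right side is just ln(x), which differs from ln(x+1).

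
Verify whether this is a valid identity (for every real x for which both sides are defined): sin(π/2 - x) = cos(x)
Yes, this is an identity.

Claim: sin(π/2 - x) = cos(x).
Reasoning: Use sin(u - v) = sin(u)cos(v) - cos(u)sin(v) with u = π/2, v = x: sin(π/2)cos(x) - cos(π/2)sin(x) = 1·cos(x) - 0·sin(x) = cos(x).
So the two sides agree for every real x for which both sides are defined.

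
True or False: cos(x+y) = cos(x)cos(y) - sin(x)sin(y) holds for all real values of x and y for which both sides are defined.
Claim: cos(x+y) = cos(x)cos(y) - sin(x)sin(y).
Reasoning: By Euler's formula e^(i(x+y)) = e^(ix)·e^(iy) = (cos x + i·sin x)(cos y + i·sin y). The real part of the left side is cos(x+y); the real part of the product is cos(x)cos(y) - sin(x)sin(y) (since i·i = -1).
So the two sides agree for all real values of x and y for which both sides are defined.

Conclusion: True.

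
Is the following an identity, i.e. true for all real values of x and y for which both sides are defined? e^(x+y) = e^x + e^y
Claim: e^(x+y) = e^x + e^y.
Test a specific point where both sides are defined: x = 1/2, y = 5.
LHS = e^(x+y) ≈ 244.6919
RHS = e^x + e^y ≈ 150.0619
Since 244.6919 ≠ 150.0619, the equation fails at this point, so it cannot hold for all real values of x and y for which both sides are defined.
The correct rule is e^(x+y) = e^x · e^y (a product, not a sum).

Conclusion: No, this is NOT an identity.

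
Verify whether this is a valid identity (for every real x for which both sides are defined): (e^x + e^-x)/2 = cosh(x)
Claim: (e^x + e^-x)/2 = cosh(x).
Reasoning: This is exactly the definition of the hyperbolic cosine: cosh(x) := (e^x + e^-x)/2.
So the two sides agree for every real x for which both sides are defined.

Conclusion: Yes, this is an identity.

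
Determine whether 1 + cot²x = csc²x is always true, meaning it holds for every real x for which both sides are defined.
Claim: 1 + cot²x = csc²x.
Reasoning: Start from sin²x + cos²x = 1 and divide every term by sin²x (allowed wherever cot x and csc x are defined): 1 + cot²x = 1/sin²x = csc²x.
So the two sides agree for every real x for which both sides are defined.

Conclusion: Yes, this is an identity.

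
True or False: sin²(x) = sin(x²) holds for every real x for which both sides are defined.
Claim: sin²(x) = sin(x²).
Test a specific point where both sides are defined: x = π/3.
LHS = sin²(x) ≈ 0.7500
RHS = sin(x²) ≈ 0.8897
Since 0.7500 ≠ 0.8897, the equation fails at this point, so it cannot hold for every real x for which both sides are defined.
sin²(x) means (sin x)², squaring the output; sin(x²) squares the input. These are different functions.

Conclusion: False.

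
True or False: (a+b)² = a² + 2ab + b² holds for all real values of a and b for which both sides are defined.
True.

Claim: (a+b)² = a² + 2ab + b².
Reasoning: Expand: (a+b)² = (a+b)(a+b) = a·a + a·b + b·a + b·b = a² + 2ab + b².
So the two sides agree for all real values of a and b for which both sides are defined.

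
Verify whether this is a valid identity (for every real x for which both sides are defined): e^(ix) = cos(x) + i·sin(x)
Yes, this is an identity.

Claim: e^(ix) = cos(x) + i·sin(x).
Reasoning: Euler's formula. Expand e^(ix) = Σ (ix)^k / k!. Since i² = -1, the even-k terms are Σ (-1)^m x^(2m)/(2m)! = cos(x) and the odd-k terms are i · Σ (-1)^m x^(2m+1)/(2m+1)! = i·sin(x).
So the two sides agree for every real x for which both sides are defined.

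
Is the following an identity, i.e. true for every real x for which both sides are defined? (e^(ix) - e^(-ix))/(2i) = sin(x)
Yes, this is an identity.

Claim: (e^(ix) - e^(-ix))/(2i) = sin(x).
Reasoning: By Euler's formula e^(ix) = cos(x) + i·sin(x) and e^(-ix) = cos(x) - i·sin(x). Subtracting cancels the cosine terms: e^(ix) - e^(-ix) = 2i·sin(x); divide by 2i.
So the two sides agree for every real x for which both sides are defined.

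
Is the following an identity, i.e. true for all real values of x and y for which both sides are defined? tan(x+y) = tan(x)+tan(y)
No, this is NOT an identity.

Claim: tan(x+y) = tan(x)+tan(y).
Test a specific point where both sides are defined: x = π/3, y = π/4.
LHS = tan(x+y) ≈ -3.7321
RHS = tan(x)+tan(y) ≈ 2.7321
Since -3.7321 ≠ 2.7321, the equation fails at this point, so it cannot hold for all real values of x and y for which both sides are defined.
The correct formula is tan(x+y) = (tan(x) + tan(y))/(1 - tan(x)tan(y)).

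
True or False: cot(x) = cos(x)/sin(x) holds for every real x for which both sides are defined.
Claim: cot(x) = cos(x)/sin(x).
Reasoning: cot(x) is defined as 1/tan(x) = 1/(sin(x)/cos(x)) = cos(x)/sin(x), wherever sin(x) ≠ 0.
So the two sides agree for every real x for which both sides are defined.

Conclusion: True.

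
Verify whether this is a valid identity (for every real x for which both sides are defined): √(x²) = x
Claim: √(x²) = x.
Test a specific point where both sides are defined: x = -2.
LHS = √(x²) ≈ 2.0000
RHS = x ≈ -2.0000
Since 2.0000 ≠ -2.0000, the equation fails at this point, so it cannot hold for every real x for which both sides are defined.
√(x²) = |x|, which differs from x whenever x < 0 (both sides are defined for every real x).

Conclusion: No, this is NOT an identity.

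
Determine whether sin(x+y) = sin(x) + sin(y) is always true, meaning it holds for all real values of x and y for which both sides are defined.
Claim: sin(x+y) = sin(x) + sin(y).
Test a specific point where both sides are defined: x = π, y = 2π/3.
LHS = sin(x+y) ≈ -0.8660
RHS = sin(x) + sin(y) ≈ 0.8660
Since -0.8660 ≠ 0.8660, the equation fails at this point, so it cannot hold for all real values of x and y for which both sides are defined.
The correct expansion is sin(x+y) = sin(x)cos(y) + cos(x)sin(y); sine is not additive.

Conclusion: No, this is NOT an identity.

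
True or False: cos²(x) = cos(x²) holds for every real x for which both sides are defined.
Claim: cos²(x) = cos(x²).
Test a specific point where both sides are defined: x = -π/3.
LHS = cos²(x) ≈ 0.2500
RHS = cos(x²) ≈ 0.4566
Since 0.2500 ≠ 0.4566, the equation fails at this point, so it cannot hold for every real x for which both sides are defined.
cos²(x) means (cos x)², squaring the output; cos(x²) squares the input. These are different functions.

Conclusion: False.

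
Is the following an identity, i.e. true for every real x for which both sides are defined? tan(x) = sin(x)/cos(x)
Claim: tan(x) = sin(x)/cos(x).
Reasoning: For an angle x whose terminal point on the unit circle is (cos x, sin x), tan(x) is defined as the ratio (second coordinate)/(first coordinate) = sin(x)/cos(x), wherever cos(x) ≠ 0.
So the two sides agree for every real x for which both sides are defined.

Conclusion: Yes, this is an identity.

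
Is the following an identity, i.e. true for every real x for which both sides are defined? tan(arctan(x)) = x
Claim: tan(arctan(x)) = x.
Reasoning: For every real x, arctan(x) is by definition the angle in (-π/2, π/2) whose tangent equals x. Taking the tangent of that angle returns x.
So the two sides agree for every real x for which both sides are defined.

Conclusion: Yes, this is an identity.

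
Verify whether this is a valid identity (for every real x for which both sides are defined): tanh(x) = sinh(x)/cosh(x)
Claim: tanh(x) = sinh(x)/cosh(x).
Reasoning: tanh(x) is defined as sinh(x)/cosh(x) = (e^x - e^-x)/(e^x + e^-x); cosh(x) ≥ 1 is never zero, so this holds for every real x.
So the two sides agree for every real x for which both sides are defined.

Conclusion: Yes, this is an identity.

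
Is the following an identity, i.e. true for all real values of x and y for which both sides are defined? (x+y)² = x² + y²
Claim: (x+y)² = x² + y².
Test a specific point where both sides are defined: x = -2, y = 4.
LHS = (x+y)² ≈ 4.0000
RHS = x² + y² ≈ 20.0000
Since 4.0000 ≠ 20.0000, the equation fails at this point, so it cannot hold for all real values of x and y for which both sides are defined.
The correct expansion is (x+y)² = x² + 2xy + y²; the cross term 2xy is missing.

Conclusion: No, this is NOT an identity.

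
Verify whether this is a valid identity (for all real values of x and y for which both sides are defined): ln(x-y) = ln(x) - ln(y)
No, this is NOT an identity.

Claim: ln(x-y) = ln(x) - ln(y).
Test a specific point where both sides are defined: x = 5, y = 1.
LHS = ln(x-y) ≈ 1.3863
RHS = ln(x) - ln(y) ≈ 1.6094
Since 1.3863 ≠ 1.6094, the equation fails at this point, so it cannot hold for all real values of x and y for which both sides are defined.
ln(x) - ln(y) = ln(x/y), not ln(x-y).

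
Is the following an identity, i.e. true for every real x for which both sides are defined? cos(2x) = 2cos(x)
No, this is NOT an identity.

Claim: cos(2x) = 2cos(x).
Test a specific point where both sides are defined: x = π.
LHS = cos(2x) ≈ 1.0000
RHS = 2cos(x) ≈ -2.0000
Since 1.0000 ≠ -2.0000, the equation fails at this point, so it cannot hold for every real x for which both sides are defined.
The correct double-angle formula is cos(2x) = cos²x - sin²x.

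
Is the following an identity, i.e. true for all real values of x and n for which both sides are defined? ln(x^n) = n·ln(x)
Claim: ln(x^n) = n·ln(x).
Reasoning: The right side requires x > 0. For x > 0, x^n = (e^(ln x))^n = e^(n·ln x), so taking ln of both sides gives ln(x^n) = n·ln(x).
So the two sides agree for all real values of x and n for which both sides are defined.

Conclusion: Yes, this is an identity.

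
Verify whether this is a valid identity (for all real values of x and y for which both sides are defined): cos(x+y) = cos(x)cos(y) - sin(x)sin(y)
Yes, this is an identity.

Claim: cos(x+y) = cos(x)cos(y) - sin(x)sin(y).
Reasoning: By Euler's formula e^(i(x+y)) = e^(ix)·e^(iy) = (cos x + i·sin x)(cos y + i·sin y). The real part of the left side is cos(x+y); the real part of the product is cos(x)cos(y) - sin(x)sin(y) (since i·i = -1).
So the two sides agree for all real values of x and y for which both sides are defined.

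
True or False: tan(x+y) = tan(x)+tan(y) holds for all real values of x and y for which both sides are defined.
False.

Claim: tan(x+y) = tan(x)+tan(y).
Test a specific point where both sides are defined: x = -π/3, y = 2π/3.
LHS = tan(x+y) ≈ 1.7321
RHS = tan(x)+tan(y) ≈ -3.4641
Since 1.7321 ≠ -3.4641, the equation fails at this point, so it cannot hold for all real values of x and y for which both sides are defined.
The correct formula is tan(x+y) = (tan(x) + tan(y))/(1 - tan(x)tan(y)).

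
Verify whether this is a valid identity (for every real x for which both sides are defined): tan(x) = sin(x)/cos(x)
Yes, this is an identity.

Claim: tan(x) = sin(x)/cos(x).
Reasoning: For an angle x whose terminal point on the unit circle is (cos x, sin x), tan(x) is defined as the ratio (second coordinate)/(first coordinate) = sin(x)/cos(x), wherever cos(x) ≠ 0.
So the two sides agree for every real x for which both sides are defined.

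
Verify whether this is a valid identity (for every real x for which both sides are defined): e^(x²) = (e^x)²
No, this is NOT an identity.

Claim: e^(x²) = (e^x)².
Test a specific point where both sides are defined: x = -2.
LHS = e^(x²) ≈ 54.5982
RHS = (e^x)² ≈ 0.0183
Since 54.5982 ≠ 0.0183, the equation fails at this point, so it cannot hold for every real x for which both sides are defined.
(e^x)² = e^(2x), and 2x ≠ x² in general.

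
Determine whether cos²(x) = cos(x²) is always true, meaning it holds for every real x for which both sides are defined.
No, this is NOT an identity.

Claim: cos²(x) = cos(x²).
Test a specific point where both sides are defined: x = π/3.
LHS = cos²(x) ≈ 0.2500
RHS = cos(x²) ≈ 0.4566
Since 0.2500 ≠ 0.4566, the equation fails at this point, so it cannot hold for every real x for which both sides are defined.
cos²(x) means (cos x)², squaring the output; cos(x²) squares the input. These are different functions.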